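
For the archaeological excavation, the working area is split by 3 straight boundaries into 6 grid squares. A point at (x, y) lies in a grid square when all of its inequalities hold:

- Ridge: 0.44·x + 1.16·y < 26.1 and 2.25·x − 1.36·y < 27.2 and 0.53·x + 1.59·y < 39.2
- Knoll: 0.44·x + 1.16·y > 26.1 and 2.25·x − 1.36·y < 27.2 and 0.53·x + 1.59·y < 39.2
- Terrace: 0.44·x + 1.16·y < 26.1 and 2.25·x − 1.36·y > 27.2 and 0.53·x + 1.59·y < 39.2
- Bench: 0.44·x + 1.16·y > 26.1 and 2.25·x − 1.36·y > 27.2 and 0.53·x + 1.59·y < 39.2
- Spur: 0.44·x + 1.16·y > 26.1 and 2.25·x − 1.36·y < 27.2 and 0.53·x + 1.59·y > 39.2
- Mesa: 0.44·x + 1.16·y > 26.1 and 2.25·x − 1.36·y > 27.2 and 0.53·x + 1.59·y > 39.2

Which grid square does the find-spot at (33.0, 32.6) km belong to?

Mesa

0.44·33.0 + 1.16·32.6 = 52.336, which is > 26.1
2.25·33.0 − 1.36·32.6 = 29.914, which is > 27.2
0.53·33.0 + 1.59·32.6 = 69.324, which is > 39.2
This sign pattern matches Mesa.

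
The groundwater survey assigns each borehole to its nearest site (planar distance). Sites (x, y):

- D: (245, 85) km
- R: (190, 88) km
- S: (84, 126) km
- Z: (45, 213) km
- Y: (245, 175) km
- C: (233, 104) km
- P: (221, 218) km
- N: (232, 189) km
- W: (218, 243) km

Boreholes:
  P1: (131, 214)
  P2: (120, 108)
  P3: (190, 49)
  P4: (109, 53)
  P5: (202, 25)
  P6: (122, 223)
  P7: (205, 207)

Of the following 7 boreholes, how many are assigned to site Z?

P1 → Z
P2 → S
P3 → R
P4 → S
P5 → R
P6 → Z
P7 → P
2 of the 7 go to Z.

2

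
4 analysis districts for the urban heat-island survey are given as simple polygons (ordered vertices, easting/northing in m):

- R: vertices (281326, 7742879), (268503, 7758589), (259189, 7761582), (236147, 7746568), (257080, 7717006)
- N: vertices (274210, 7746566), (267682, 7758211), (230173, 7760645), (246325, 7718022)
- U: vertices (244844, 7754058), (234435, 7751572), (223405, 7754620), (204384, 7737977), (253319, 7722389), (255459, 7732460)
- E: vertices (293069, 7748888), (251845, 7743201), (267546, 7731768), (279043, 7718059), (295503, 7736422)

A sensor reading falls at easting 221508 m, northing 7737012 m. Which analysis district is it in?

Cast a ray rightward from (221508, 7737012). For each polygon, the edges (by vertex number in listed order) whose endpoints lie on opposite sides of northing = 7737012, where each meets that height, and whether that is right or left of the point:
R: 4–5 at easting≈242913.7 (right), 5–1 at easting≈275827.9 (right) → 2 crossings.
N: 3–4 at easting≈239128.7 (right), 4–1 at easting≈264876.6 (right) → 2 crossings.
U: 4–5 at easting≈207413.4 (left), 6–1 at easting≈253221.8 (right) → 1 crossing.
E: 2–3 at easting≈260344.4 (right), 5–1 at easting≈295387.8 (right) → 2 crossings.
Only U has an odd count, so the point is inside U.

U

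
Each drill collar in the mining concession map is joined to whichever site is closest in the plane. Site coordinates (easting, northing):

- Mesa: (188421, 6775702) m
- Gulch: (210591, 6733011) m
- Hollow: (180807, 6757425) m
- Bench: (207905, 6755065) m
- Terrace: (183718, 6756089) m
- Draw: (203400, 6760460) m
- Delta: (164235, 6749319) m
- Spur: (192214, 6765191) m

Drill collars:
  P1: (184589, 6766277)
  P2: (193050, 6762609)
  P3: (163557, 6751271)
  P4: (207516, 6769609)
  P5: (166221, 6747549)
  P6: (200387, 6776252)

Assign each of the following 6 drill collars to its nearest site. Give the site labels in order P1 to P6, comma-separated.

Spur, Spur, Delta, Draw, Delta, Mesa

P1 → Spur (d²=59320021.00)
P2 → Spur (d²=7365620.00)
P3 → Delta (d²=4269988.00)
P4 → Draw (d²=100645657.00)
P5 → Delta (d²=7077096.00)
P6 → Mesa (d²=143487656.00)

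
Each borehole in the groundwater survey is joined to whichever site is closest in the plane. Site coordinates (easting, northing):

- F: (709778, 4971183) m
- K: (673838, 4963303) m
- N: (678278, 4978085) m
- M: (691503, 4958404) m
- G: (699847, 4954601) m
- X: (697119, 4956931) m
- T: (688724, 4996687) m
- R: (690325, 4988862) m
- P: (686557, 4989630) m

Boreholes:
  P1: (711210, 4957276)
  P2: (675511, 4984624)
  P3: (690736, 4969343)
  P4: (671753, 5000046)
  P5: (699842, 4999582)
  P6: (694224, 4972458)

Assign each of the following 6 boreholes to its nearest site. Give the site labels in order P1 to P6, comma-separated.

G, N, M, T, T, M

P1 → G (d²=136273394.00)
P2 → N (d²=50414810.00)
P3 → M (d²=120250010.00)
P4 → T (d²=299297722.00)
P5 → T (d²=131990949.00)
P6 → M (d²=204918757.00)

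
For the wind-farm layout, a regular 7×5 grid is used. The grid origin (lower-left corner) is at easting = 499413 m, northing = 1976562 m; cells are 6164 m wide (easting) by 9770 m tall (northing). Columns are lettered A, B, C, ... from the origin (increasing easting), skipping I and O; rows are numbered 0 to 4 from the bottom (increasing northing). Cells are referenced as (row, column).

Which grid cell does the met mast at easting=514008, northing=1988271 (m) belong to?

(1, C)

Column index: ⌊(514008 − 499413) / 6164⌋ = ⌊2.368⌋ = 2 → column C
Row offset from origin: ⌊(1988271 − 1976562) / 9770⌋ = ⌊1.198⌋ = 1 → row 1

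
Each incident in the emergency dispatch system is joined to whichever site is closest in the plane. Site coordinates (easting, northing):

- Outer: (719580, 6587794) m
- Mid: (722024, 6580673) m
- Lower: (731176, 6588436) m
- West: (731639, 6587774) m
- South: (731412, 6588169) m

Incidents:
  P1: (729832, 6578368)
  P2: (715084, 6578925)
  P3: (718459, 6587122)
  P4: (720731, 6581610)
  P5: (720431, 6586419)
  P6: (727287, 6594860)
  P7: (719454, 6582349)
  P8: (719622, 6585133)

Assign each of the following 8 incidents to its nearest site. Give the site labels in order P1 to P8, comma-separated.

P1 → Mid (d²=66277889.00)
P2 → Mid (d²=51219104.00)
P3 → Outer (d²=1708225.00)
P4 → Mid (d²=2549818.00)
P5 → Outer (d²=2614826.00)
P6 → Lower (d²=56392097.00)
P7 → Mid (d²=9413876.00)
P8 → Outer (d²=7082685.00)

Mid, Mid, Outer, Mid, Outer, Lower, Mid, Outer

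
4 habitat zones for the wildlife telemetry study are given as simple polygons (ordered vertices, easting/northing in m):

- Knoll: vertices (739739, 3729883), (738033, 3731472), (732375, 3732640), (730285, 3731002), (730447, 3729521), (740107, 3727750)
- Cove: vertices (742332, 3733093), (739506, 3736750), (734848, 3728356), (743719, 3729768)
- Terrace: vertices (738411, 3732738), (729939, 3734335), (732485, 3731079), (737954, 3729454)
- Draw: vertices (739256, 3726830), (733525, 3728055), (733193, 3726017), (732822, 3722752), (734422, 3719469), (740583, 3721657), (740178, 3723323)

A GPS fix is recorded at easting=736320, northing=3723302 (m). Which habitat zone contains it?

Draw

Cast a ray rightward from (736320, 3723302). For each polygon, the edges (by vertex number in listed order) whose endpoints lie on opposite sides of northing = 3723302, where each meets that height, and whether that is right or left of the point:
Knoll: no edge straddles that height → 0 crossings.
Cove: no edge straddles that height → 0 crossings.
Terrace: no edge straddles that height → 0 crossings.
Draw: 3–4 at easting≈732884.5 (left), 6–7 at easting≈740183.1 (right) → 1 crossing.
Only Draw has an odd count, so the point is inside Draw.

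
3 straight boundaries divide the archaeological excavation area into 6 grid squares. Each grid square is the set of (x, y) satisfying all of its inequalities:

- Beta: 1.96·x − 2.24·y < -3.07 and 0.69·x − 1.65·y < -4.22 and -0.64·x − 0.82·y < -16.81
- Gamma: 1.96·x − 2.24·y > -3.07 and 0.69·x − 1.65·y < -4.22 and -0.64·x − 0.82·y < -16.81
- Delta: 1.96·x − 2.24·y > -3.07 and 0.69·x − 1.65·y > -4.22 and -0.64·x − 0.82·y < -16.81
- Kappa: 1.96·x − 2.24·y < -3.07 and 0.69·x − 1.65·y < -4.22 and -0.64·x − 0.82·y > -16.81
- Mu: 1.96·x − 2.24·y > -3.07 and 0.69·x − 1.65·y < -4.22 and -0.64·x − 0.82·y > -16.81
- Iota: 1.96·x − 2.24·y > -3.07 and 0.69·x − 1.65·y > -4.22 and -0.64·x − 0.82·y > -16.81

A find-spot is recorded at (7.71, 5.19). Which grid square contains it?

1.96·7.71 − 2.24·5.19 = 3.486, which is > -3.07
0.69·7.71 − 1.65·5.19 = -3.244, which is > -4.22
-0.64·7.71 − 0.82·5.19 = -9.190, which is > -16.81
This sign pattern matches Iota.

Iota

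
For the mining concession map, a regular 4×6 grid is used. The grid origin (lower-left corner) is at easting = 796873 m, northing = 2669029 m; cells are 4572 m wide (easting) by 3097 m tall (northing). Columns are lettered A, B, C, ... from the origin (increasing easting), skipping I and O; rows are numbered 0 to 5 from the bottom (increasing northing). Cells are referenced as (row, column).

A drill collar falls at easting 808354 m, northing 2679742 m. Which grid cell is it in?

(3, C)

Column index: ⌊(808354 − 796873) / 4572⌋ = ⌊2.511⌋ = 2 → column C
Row offset from origin: ⌊(2679742 − 2669029) / 3097⌋ = ⌊3.459⌋ = 3 → row 3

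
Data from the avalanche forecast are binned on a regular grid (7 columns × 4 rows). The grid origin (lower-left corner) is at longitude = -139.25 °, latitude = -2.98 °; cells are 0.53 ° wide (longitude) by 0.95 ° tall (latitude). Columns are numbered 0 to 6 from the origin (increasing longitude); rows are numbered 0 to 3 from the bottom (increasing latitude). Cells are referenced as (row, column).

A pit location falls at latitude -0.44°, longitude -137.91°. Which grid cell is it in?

Column index: ⌊(-137.91 − -139.25) / 0.53⌋ = ⌊2.528⌋ = 2
Row offset from origin: ⌊(-0.44 − -2.98) / 0.95⌋ = ⌊2.674⌋ = 2 → row 2

(2, 2)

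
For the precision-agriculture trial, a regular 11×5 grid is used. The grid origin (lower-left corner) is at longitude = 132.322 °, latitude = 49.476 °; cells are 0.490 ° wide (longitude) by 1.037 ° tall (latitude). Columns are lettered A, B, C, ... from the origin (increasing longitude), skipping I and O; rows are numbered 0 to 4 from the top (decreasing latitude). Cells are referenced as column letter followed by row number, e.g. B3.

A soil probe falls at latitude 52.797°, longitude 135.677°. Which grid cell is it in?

Column index: ⌊(135.677 − 132.322) / 0.490⌋ = ⌊6.847⌋ = 6 → column G
Row offset from origin: ⌊(52.797 − 49.476) / 1.037⌋ = ⌊3.203⌋ = 3 → row 1 (counted from top)

G1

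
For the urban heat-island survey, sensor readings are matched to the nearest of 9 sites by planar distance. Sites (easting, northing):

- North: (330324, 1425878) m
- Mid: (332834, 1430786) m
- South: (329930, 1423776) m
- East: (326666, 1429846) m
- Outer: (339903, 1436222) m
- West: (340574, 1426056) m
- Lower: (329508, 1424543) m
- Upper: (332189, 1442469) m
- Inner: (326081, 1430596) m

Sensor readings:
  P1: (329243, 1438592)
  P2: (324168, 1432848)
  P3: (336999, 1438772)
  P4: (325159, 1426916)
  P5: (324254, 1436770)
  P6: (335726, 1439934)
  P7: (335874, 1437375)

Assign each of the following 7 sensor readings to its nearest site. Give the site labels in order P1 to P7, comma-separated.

Upper, Inner, Outer, East, Inner, Upper, Outer

P1 → Upper (d²=23710045.00)
P2 → Inner (d²=8731073.00)
P3 → Outer (d²=14935716.00)
P4 → East (d²=10855949.00)
P5 → Inner (d²=41456205.00)
P6 → Upper (d²=18936594.00)
P7 → Outer (d²=17562250.00)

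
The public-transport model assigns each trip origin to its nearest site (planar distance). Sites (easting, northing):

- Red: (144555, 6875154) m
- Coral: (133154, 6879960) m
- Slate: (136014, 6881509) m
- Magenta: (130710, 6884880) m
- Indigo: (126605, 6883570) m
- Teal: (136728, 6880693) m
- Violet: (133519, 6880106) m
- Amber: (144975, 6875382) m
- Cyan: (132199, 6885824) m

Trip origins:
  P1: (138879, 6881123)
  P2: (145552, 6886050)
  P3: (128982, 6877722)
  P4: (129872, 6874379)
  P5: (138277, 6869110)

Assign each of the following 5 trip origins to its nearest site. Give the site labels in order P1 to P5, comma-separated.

Teal, Teal, Coral, Coral, Red

P1 → Teal (d²=4811701.00)
P2 → Teal (d²=106560425.00)
P3 → Coral (d²=22414228.00)
P4 → Coral (d²=41919085.00)
P5 → Red (d²=75943220.00)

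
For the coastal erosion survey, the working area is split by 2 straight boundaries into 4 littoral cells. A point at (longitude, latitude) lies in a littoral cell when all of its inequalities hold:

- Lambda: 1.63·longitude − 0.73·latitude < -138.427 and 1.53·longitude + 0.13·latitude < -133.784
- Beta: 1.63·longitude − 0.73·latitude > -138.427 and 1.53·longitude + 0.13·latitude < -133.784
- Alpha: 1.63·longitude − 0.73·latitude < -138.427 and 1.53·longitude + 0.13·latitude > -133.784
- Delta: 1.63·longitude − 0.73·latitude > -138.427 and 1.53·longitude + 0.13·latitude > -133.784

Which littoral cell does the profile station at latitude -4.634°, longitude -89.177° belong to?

1.63·-89.177 − 0.73·-4.634 = -141.976, which is < -138.427
1.53·-89.177 + 0.13·-4.634 = -137.043, which is < -133.784
This sign pattern matches Lambda.

Lambda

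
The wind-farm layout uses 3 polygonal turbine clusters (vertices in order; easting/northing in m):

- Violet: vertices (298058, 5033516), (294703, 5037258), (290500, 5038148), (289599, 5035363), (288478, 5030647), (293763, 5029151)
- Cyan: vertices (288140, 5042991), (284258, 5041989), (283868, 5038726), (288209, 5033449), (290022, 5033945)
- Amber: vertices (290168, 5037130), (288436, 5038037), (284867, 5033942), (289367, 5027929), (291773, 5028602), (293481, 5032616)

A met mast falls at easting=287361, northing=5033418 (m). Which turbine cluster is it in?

Cast a ray rightward from (287361, 5033418). For each polygon, the edges (by vertex number in listed order) whose endpoints lie on opposite sides of northing = 5033418, where each meets that height, and whether that is right or left of the point:
Violet: 4–5 at easting≈289136.7 (right), 6–1 at easting≈297961.6 (right) → 2 crossings.
Cyan: no edge straddles that height → 0 crossings.
Amber: 3–4 at easting≈285259.2 (left), 6–1 at easting≈292892.4 (right) → 1 crossing.
Only Amber has an odd count, so the point is inside Amber.

Amber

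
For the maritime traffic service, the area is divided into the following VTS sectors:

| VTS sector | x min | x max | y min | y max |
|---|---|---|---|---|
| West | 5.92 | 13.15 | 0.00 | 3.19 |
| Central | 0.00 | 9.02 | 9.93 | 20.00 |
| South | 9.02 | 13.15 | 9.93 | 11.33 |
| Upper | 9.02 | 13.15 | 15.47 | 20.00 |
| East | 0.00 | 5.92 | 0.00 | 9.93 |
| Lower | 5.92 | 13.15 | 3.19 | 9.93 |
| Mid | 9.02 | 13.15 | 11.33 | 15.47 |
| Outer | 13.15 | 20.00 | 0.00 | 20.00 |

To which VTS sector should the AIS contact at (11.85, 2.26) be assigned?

West

The point has x = 11.85 and y = 2.26.
Only West satisfies 5.92 ≤ x ≤ 13.15 and 0.00 ≤ y ≤ 3.19.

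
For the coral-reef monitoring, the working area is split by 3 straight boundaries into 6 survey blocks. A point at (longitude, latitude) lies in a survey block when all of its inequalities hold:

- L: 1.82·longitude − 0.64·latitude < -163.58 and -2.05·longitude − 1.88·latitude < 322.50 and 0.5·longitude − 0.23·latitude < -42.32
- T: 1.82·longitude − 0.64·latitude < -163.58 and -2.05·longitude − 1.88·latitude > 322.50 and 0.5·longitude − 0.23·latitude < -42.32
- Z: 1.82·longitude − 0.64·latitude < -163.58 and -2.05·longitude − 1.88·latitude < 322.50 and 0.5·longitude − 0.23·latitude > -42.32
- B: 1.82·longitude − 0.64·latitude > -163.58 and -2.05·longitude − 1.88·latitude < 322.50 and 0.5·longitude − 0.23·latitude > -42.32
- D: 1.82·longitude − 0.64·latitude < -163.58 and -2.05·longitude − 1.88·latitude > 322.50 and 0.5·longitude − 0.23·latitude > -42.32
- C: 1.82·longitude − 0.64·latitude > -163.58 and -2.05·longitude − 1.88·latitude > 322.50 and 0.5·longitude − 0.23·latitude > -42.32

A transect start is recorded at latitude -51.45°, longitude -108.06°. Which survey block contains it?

Z

1.82·-108.06 − 0.64·-51.45 = -163.741, which is < -163.58
-2.05·-108.06 − 1.88·-51.45 = 318.249, which is < 322.50
0.5·-108.06 − 0.23·-51.45 = -42.197, which is > -42.32
This sign pattern matches Z.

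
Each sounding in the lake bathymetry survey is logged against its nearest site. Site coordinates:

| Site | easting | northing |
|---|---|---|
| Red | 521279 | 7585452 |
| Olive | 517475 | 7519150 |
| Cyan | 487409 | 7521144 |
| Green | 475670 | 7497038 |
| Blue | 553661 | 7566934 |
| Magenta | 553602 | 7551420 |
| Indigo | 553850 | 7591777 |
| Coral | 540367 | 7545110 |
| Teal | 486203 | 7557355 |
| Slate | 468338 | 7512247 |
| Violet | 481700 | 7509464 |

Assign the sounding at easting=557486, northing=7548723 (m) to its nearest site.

Squared distances to each site:
Red: 2659966290.000; Olive: 2475442450.000; Cyan: 5671387170.000; Green: 9365197081.000; Blue: 346271146.000; Magenta: 22359265.000; Indigo: 1866867412.000; Coral: 306113930.000; Teal: 5155777513.000; Slate: 9277864480.000; Violet: 7284786877.000.
Minimum at Magenta.

Magenta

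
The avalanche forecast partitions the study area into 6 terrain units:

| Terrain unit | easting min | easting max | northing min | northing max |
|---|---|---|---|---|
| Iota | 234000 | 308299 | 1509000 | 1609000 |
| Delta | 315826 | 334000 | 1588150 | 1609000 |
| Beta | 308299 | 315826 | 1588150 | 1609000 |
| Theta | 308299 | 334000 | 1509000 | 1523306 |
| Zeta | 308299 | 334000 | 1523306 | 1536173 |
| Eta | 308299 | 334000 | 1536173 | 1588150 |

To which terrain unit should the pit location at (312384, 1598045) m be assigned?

The point has easting = 312384 and northing = 1598045.
Only Beta satisfies 308299 ≤ easting ≤ 315826 and 1588150 ≤ northing ≤ 1609000.

Beta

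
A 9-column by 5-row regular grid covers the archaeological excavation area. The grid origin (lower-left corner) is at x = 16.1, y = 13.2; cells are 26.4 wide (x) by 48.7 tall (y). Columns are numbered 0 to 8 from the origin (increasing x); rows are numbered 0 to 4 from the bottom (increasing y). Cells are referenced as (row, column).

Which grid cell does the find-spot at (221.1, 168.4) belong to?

Column index: ⌊(221.1 − 16.1) / 26.4⌋ = ⌊7.765⌋ = 7
Row offset from origin: ⌊(168.4 − 13.2) / 48.7⌋ = ⌊3.187⌋ = 3 → row 3

(3, 7)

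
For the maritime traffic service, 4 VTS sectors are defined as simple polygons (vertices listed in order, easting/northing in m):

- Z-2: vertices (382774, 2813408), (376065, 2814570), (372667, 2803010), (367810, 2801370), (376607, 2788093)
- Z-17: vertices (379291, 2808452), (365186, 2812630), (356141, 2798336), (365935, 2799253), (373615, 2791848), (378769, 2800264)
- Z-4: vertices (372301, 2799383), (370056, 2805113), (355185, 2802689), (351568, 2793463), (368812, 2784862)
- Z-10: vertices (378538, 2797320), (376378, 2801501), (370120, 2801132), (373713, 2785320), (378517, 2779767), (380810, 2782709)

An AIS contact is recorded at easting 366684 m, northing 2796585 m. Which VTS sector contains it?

Z-4

Cast a ray rightward from (366684, 2796585). For each polygon, the edges (by vertex number in listed order) whose endpoints lie on opposite sides of northing = 2796585, where each meets that height, and whether that is right or left of the point:
Z-2: 4–5 at easting≈370980.4 (right), 5–1 at easting≈378675.7 (right) → 2 crossings.
Z-17: 4–5 at easting≈368702.1 (right), 5–6 at easting≈376516.0 (right) → 2 crossings.
Z-4: 3–4 at easting≈352792.0 (left), 5–1 at easting≈371628.7 (right) → 1 crossing.
Z-10: 3–4 at easting≈371153.2 (right), 6–1 at easting≈378652.3 (right) → 2 crossings.
Only Z-4 has an odd count, so the point is inside Z-4.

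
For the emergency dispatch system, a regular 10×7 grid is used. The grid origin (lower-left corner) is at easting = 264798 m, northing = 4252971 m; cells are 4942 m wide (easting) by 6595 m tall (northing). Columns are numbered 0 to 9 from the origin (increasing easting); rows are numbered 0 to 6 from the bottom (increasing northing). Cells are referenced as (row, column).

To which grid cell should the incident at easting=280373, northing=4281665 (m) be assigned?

(4, 3)

Column index: ⌊(280373 − 264798) / 4942⌋ = ⌊3.152⌋ = 3
Row offset from origin: ⌊(4281665 − 4252971) / 6595⌋ = ⌊4.351⌋ = 4 → row 4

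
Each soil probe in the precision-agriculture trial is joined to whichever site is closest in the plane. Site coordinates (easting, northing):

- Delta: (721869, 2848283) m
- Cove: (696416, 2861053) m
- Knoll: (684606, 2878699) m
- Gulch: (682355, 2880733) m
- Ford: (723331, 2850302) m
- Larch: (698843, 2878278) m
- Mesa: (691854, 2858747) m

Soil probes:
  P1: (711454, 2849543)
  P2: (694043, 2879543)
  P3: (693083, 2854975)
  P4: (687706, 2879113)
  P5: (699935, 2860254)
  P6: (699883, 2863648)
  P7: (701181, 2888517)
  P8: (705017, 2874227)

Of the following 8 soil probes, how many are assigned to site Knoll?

P1 → Delta
P2 → Larch
P3 → Mesa
P4 → Knoll
P5 → Cove
P6 → Cove
P7 → Larch
P8 → Larch
1 of the 8 goes to Knoll.

1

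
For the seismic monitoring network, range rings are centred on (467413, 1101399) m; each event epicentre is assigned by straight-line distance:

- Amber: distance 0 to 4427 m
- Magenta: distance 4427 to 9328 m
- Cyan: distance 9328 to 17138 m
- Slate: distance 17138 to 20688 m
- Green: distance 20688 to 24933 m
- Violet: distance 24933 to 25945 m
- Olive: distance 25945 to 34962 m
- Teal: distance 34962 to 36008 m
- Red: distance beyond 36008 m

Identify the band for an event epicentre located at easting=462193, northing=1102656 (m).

Magenta

Distance = √((462193−467413)² + (1102656−1101399)²) = √(27248400.000 + 1580049.000) = 5369.213 m.
4427 ≤ 5369.213 < 9328 → Magenta.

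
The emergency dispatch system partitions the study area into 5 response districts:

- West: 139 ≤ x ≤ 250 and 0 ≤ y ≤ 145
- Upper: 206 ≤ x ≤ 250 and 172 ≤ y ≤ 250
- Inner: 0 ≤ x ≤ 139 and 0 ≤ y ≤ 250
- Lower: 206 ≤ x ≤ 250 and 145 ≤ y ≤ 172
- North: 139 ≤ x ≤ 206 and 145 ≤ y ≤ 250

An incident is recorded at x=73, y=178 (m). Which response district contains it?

Inner

The point has x = 73 and y = 178.
Only Inner satisfies 0 ≤ x ≤ 139 and 0 ≤ y ≤ 250.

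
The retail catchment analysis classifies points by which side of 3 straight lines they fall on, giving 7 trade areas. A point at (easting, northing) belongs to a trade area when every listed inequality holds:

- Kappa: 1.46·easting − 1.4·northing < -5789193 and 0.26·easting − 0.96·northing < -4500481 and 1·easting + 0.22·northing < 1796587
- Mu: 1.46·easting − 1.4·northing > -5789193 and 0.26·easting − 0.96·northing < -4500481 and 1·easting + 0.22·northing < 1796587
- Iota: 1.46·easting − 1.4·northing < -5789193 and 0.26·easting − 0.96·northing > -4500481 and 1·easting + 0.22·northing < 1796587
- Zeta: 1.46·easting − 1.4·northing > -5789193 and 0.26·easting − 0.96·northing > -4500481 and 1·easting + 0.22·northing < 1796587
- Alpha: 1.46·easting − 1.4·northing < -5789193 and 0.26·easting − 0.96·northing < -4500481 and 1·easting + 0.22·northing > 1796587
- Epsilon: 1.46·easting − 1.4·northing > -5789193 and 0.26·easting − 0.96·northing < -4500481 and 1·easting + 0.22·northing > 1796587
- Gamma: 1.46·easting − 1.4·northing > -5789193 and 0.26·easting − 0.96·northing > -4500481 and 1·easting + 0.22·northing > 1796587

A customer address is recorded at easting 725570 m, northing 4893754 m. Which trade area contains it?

1.46·725570 − 1.4·4893754 = -5791923.400, which is < -5789193
0.26·725570 − 0.96·4893754 = -4509355.640, which is < -4500481
1·725570 + 0.22·4893754 = 1802195.880, which is > 1796587
This sign pattern matches Alpha.

Alpha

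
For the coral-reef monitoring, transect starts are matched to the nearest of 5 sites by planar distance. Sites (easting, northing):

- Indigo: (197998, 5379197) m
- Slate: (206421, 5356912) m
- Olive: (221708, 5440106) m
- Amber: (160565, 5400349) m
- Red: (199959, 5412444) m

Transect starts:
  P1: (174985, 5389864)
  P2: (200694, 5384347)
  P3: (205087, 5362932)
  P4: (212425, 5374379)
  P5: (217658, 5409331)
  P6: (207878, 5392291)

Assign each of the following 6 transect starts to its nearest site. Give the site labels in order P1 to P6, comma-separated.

Amber, Indigo, Slate, Indigo, Red, Indigo

P1 → Amber (d²=317871625.00)
P2 → Indigo (d²=33790916.00)
P3 → Slate (d²=38019956.00)
P4 → Indigo (d²=231351453.00)
P5 → Red (d²=322945370.00)
P6 → Indigo (d²=269067236.00)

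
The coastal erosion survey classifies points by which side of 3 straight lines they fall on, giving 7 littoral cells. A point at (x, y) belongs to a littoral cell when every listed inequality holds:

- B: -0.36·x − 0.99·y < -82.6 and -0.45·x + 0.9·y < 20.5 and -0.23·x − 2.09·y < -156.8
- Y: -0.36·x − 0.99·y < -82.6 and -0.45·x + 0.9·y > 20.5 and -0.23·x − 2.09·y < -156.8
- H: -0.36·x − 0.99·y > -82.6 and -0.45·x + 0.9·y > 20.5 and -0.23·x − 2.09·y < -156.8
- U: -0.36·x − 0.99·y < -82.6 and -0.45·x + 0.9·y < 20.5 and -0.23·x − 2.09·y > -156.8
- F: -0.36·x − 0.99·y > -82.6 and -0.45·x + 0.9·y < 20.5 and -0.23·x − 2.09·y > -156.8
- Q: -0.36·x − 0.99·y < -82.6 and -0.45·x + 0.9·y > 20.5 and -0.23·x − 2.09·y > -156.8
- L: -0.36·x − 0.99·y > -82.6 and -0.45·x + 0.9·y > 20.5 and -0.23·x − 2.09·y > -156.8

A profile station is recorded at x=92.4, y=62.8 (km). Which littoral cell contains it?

-0.36·92.4 − 0.99·62.8 = -95.436, which is < -82.6
-0.45·92.4 + 0.9·62.8 = 14.940, which is < 20.5
-0.23·92.4 − 2.09·62.8 = -152.504, which is > -156.8
This sign pattern matches U.

U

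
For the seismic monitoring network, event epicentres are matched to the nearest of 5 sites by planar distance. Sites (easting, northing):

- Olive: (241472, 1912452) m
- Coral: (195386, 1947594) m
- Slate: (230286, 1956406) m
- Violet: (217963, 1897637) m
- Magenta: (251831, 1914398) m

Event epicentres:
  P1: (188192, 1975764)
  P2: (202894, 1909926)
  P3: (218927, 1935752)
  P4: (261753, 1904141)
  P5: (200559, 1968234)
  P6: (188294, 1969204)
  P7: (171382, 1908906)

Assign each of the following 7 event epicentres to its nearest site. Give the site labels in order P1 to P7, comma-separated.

P1 → Coral (d²=845302536.00)
P2 → Violet (d²=378094282.00)
P3 → Slate (d²=555614597.00)
P4 → Magenta (d²=203652133.00)
P5 → Coral (d²=452769529.00)
P6 → Coral (d²=517288564.00)
P7 → Coral (d²=2072953360.00)

Coral, Violet, Slate, Magenta, Coral, Coral, Coral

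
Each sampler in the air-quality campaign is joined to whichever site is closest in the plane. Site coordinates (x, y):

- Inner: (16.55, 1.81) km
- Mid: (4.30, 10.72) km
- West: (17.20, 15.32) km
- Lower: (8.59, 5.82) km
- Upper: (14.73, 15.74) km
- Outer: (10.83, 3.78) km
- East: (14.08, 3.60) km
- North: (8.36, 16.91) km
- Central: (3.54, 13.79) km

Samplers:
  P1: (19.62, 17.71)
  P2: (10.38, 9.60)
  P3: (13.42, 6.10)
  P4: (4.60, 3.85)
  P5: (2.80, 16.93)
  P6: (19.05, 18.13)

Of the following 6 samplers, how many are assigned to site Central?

1

P1 → West
P2 → Lower
P3 → East
P4 → Lower
P5 → Central
P6 → West
1 of the 6 goes to Central.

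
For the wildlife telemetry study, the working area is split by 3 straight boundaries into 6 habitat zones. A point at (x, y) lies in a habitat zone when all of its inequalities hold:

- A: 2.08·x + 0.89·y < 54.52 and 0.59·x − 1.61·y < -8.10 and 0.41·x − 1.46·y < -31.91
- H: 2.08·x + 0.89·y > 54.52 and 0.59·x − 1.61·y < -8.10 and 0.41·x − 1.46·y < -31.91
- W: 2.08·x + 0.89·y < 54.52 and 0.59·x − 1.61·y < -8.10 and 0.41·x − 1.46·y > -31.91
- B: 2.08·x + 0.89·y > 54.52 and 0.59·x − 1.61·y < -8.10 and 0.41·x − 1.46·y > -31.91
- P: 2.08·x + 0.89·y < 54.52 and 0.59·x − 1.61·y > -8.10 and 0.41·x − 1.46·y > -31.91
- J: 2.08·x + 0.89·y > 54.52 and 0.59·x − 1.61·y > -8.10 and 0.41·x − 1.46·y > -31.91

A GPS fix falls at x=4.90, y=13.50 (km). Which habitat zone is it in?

W

2.08·4.90 + 0.89·13.50 = 22.207, which is < 54.52
0.59·4.90 − 1.61·13.50 = -18.844, which is < -8.10
0.41·4.90 − 1.46·13.50 = -17.701, which is > -31.91
This sign pattern matches W.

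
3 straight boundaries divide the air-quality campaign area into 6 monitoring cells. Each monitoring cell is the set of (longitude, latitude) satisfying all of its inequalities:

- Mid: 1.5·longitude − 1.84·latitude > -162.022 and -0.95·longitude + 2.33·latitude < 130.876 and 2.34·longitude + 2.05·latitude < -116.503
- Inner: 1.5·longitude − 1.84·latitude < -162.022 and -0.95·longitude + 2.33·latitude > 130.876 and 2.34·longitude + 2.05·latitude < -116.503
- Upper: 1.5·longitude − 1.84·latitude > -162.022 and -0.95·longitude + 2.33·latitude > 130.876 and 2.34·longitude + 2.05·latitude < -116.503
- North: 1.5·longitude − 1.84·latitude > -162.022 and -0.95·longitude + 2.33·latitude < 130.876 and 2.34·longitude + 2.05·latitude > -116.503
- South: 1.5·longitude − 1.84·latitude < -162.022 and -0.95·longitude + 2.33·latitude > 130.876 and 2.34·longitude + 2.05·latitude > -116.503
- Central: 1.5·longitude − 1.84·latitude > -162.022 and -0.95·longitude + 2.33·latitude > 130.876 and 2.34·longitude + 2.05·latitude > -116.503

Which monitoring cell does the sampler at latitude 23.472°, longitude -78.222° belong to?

Mid

1.5·-78.222 − 1.84·23.472 = -160.521, which is > -162.022
-0.95·-78.222 + 2.33·23.472 = 129.001, which is < 130.876
2.34·-78.222 + 2.05·23.472 = -134.922, which is < -116.503
This sign pattern matches Mid.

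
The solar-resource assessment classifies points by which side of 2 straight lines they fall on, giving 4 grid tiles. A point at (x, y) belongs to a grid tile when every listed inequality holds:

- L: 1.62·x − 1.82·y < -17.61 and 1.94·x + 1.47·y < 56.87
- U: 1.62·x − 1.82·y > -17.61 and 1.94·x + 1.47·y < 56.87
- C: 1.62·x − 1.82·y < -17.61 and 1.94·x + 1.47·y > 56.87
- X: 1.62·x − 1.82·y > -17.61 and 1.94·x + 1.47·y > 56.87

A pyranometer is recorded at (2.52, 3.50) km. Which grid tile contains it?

U

1.62·2.52 − 1.82·3.50 = -2.288, which is > -17.61
1.94·2.52 + 1.47·3.50 = 10.034, which is < 56.87
This sign pattern matches U.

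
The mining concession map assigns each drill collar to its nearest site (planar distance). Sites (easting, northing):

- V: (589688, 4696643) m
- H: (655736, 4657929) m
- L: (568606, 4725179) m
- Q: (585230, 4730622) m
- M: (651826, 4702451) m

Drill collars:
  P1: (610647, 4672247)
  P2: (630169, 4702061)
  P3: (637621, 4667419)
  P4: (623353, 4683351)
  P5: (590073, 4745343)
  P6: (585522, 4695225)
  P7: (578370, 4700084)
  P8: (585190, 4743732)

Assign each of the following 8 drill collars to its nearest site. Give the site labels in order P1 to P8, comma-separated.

P1 → V (d²=1034444497.00)
P2 → M (d²=469177749.00)
P3 → H (d²=418213325.00)
P4 → M (d²=1175521729.00)
P5 → Q (d²=240162490.00)
P6 → V (d²=19366280.00)
P7 → V (d²=139937605.00)
P8 → Q (d²=171873700.00)

V, M, H, M, Q, V, V, Q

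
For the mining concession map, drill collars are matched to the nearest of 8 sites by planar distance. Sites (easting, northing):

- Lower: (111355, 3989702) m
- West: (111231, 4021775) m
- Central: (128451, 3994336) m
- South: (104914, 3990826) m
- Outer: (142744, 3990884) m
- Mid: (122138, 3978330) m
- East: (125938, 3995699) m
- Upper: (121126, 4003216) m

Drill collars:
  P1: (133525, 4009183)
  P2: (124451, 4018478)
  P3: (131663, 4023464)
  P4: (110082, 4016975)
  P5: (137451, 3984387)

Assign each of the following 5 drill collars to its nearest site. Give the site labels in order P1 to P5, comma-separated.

P1 → Upper (d²=189340290.00)
P2 → West (d²=185638609.00)
P3 → West (d²=420319345.00)
P4 → West (d²=24360201.00)
P5 → Outer (d²=70226858.00)

Upper, West, West, West, Outer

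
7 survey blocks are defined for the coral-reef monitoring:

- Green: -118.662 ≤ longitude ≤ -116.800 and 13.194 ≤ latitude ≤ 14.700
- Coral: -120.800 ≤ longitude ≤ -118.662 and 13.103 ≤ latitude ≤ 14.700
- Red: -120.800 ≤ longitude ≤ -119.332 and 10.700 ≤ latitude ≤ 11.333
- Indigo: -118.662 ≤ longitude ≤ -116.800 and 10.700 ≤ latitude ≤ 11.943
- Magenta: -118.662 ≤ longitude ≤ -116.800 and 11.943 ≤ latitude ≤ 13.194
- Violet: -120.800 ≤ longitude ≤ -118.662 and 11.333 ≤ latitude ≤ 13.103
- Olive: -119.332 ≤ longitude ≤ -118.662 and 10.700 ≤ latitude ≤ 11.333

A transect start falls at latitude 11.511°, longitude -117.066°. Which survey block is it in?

Indigo

The point has longitude = -117.066 and latitude = 11.511.
Only Indigo satisfies -118.662 ≤ longitude ≤ -116.800 and 10.700 ≤ latitude ≤ 11.943.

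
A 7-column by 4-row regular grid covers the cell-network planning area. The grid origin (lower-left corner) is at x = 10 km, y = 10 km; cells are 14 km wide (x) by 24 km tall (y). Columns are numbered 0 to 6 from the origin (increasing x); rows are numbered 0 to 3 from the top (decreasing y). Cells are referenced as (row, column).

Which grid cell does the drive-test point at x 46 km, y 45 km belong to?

Column index: ⌊(46 − 10) / 14⌋ = ⌊2.571⌋ = 2
Row offset from origin: ⌊(45 − 10) / 24⌋ = ⌊1.458⌋ = 1 → row 2 (counted from top)

(2, 2)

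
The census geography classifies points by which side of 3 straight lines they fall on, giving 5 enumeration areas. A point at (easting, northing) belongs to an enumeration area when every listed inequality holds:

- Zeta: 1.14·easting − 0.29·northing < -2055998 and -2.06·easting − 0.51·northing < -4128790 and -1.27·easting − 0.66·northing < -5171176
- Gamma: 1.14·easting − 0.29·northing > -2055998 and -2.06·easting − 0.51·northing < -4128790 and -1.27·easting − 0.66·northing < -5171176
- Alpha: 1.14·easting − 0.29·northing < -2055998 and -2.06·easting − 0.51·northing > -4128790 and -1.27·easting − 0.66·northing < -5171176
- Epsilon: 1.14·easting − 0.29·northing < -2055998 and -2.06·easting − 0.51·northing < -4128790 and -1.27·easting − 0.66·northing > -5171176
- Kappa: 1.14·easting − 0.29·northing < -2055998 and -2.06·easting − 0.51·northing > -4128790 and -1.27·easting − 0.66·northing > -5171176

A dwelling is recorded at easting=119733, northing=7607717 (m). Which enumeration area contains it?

1.14·119733 − 0.29·7607717 = -2069742.310, which is < -2055998
-2.06·119733 − 0.51·7607717 = -4126585.650, which is > -4128790
-1.27·119733 − 0.66·7607717 = -5173154.130, which is < -5171176
This sign pattern matches Alpha.

Alpha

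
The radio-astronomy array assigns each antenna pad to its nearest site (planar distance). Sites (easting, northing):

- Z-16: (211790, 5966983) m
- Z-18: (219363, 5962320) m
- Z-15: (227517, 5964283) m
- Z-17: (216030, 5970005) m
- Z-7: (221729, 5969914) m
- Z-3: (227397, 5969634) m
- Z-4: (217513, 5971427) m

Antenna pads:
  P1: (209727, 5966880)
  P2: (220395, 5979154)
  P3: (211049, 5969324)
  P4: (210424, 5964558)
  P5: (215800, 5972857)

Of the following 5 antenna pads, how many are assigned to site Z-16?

P1 → Z-16
P2 → Z-4
P3 → Z-16
P4 → Z-16
P5 → Z-4
3 of the 5 go to Z-16.

3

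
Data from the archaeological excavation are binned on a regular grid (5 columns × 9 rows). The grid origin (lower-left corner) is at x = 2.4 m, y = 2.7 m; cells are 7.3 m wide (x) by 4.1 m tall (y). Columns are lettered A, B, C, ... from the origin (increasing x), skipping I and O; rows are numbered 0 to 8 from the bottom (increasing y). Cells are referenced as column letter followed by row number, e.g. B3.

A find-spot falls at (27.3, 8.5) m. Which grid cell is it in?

D1

Column index: ⌊(27.3 − 2.4) / 7.3⌋ = ⌊3.411⌋ = 3 → column D
Row offset from origin: ⌊(8.5 − 2.7) / 4.1⌋ = ⌊1.415⌋ = 1 → row 1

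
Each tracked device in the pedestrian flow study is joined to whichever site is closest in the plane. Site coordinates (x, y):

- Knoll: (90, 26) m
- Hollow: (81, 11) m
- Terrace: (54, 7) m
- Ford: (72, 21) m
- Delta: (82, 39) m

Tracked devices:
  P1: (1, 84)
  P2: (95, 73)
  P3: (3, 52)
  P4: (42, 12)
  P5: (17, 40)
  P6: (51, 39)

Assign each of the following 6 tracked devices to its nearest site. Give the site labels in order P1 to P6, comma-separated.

Delta, Delta, Terrace, Terrace, Terrace, Ford

P1 → Delta (d²=8586.00)
P2 → Delta (d²=1325.00)
P3 → Terrace (d²=4626.00)
P4 → Terrace (d²=169.00)
P5 → Terrace (d²=2458.00)
P6 → Ford (d²=765.00)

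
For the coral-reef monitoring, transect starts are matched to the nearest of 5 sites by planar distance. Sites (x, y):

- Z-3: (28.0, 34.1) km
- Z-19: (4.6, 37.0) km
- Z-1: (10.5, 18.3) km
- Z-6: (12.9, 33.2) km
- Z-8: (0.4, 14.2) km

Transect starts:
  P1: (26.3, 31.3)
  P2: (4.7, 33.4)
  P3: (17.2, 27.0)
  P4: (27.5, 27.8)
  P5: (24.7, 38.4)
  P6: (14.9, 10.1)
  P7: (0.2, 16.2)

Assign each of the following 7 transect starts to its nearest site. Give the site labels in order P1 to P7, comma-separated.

Z-3, Z-19, Z-6, Z-3, Z-3, Z-1, Z-8

P1 → Z-3 (d²=10.73)
P2 → Z-19 (d²=12.97)
P3 → Z-6 (d²=56.93)
P4 → Z-3 (d²=39.94)
P5 → Z-3 (d²=29.38)
P6 → Z-1 (d²=86.60)
P7 → Z-8 (d²=4.04)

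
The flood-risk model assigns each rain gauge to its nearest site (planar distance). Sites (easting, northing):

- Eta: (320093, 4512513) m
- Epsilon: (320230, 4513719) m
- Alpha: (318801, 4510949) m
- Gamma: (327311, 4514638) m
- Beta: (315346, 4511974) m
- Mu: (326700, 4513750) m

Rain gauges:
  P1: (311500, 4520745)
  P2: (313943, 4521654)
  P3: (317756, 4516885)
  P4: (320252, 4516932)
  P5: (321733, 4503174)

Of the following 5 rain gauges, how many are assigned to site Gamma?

0

P1 → Beta
P2 → Beta
P3 → Epsilon
P4 → Epsilon
P5 → Alpha
0 of the 5 go to Gamma.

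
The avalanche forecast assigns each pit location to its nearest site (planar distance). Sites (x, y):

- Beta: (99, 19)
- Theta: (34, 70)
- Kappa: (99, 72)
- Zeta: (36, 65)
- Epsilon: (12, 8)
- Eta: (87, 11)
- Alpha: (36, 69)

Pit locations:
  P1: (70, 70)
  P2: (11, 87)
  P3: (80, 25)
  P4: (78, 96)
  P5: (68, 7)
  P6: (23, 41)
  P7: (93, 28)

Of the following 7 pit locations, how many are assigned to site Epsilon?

P1 → Kappa
P2 → Theta
P3 → Eta
P4 → Kappa
P5 → Eta
P6 → Zeta
P7 → Beta
0 of the 7 go to Epsilon.

0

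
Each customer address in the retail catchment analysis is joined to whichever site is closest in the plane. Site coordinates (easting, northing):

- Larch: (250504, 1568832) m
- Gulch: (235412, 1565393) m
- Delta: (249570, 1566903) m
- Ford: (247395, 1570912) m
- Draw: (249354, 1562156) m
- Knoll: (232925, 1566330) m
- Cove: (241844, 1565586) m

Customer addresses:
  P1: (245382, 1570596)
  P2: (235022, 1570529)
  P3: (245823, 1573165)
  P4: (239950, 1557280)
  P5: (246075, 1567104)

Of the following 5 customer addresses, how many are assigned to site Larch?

P1 → Ford
P2 → Knoll
P3 → Ford
P4 → Cove
P5 → Delta
0 of the 5 go to Larch.

0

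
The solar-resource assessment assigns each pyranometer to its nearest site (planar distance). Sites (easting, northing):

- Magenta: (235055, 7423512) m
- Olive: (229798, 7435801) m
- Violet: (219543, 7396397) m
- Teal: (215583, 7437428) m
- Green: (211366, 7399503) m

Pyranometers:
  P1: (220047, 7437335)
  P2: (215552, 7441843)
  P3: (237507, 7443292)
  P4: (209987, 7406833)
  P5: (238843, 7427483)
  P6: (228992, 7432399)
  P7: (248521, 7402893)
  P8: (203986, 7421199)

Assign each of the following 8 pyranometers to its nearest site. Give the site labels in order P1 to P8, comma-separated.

P1 → Teal (d²=19935945.00)
P2 → Teal (d²=19493186.00)
P3 → Olive (d²=115543762.00)
P4 → Green (d²=55630541.00)
P5 → Magenta (d²=30117785.00)
P6 → Olive (d²=12223240.00)
P7 → Magenta (d²=606476317.00)
P8 → Teal (d²=397870850.00)

Teal, Teal, Olive, Green, Magenta, Olive, Magenta, Teal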